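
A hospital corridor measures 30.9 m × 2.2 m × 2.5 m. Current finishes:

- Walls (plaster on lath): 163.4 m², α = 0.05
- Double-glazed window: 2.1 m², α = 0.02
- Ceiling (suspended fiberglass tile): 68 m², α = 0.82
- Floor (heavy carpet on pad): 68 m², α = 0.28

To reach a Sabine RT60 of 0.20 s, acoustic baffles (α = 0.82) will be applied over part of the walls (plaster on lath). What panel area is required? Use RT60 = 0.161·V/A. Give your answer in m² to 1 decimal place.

Equivalent absorption area: A₁ = 163.4*0.05 + 2.1*0.02 + 68*0.82 + 68*0.28 = 83.012 m².
V = 169.95 m³. Target absorption A₂ = 0.161 × 169.95 / 0.20 = 136.810 sabins.
Absorption to add: 136.810 − 83.012 = 53.798 sabins.
Each m² of panel replacing the walls (plaster on lath) adds (0.82 − 0.05) = 0.77 sabins.
Panel area = 53.798 / 0.77 = 69.9 m².

69.9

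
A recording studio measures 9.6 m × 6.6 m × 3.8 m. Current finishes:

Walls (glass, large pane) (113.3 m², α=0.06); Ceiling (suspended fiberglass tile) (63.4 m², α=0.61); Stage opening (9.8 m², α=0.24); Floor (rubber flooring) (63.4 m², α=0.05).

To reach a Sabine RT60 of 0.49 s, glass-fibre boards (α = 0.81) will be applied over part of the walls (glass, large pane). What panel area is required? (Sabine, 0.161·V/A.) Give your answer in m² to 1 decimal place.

Summing Sᵢαᵢ: 6.798 + 38.674 + 2.352 + 3.170 → A₁ = 50.994 sabins.
Required A₂ = 0.161·240.768/0.49 = 79.109 sabins.
ΔA needed = 79.109 − 50.994 = 28.115 sabins.
Each m² of panel replacing the walls (glass, large pane) adds (0.81 − 0.06) = 0.75 sabins.
Panel area = 28.115 / 0.75 = 37.5 m².

37.5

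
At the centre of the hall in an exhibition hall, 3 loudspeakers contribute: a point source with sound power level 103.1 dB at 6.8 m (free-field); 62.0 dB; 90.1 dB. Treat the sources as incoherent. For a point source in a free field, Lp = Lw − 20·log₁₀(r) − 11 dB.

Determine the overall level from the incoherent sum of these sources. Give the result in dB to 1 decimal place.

90.3 dB

Source at 6.8 m: Lp = 103.1 − 20·log₁₀(6.8) − 11 = 75.4 dB.
Sum in the linear (power) domain: Σ 10^(Lᵢ/10) = 10^(75.4/10) + 10^(62.0/10) + 10^(90.1/10) = 1.06e+09.
Back to dB: 10·log₁₀ Σ = 90.3 dB.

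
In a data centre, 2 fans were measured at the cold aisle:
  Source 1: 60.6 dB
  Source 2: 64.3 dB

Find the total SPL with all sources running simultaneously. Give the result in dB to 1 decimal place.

65.8 dB

Sum in the linear (power) domain: Σ 10^(Lᵢ/10) = 10^(60.6/10) + 10^(64.3/10) = 3.84e+06.
Back to dB: 10·log₁₀ Σ = 65.8 dB.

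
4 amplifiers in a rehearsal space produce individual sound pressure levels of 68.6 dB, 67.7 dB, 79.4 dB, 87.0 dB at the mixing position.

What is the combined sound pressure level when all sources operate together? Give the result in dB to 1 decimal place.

87.8 dB

Converting to relative power and adding: 10^(68.6/10) + 10^(67.7/10) + 10^(79.4/10) + 10^(87.0/10) = 6.014e+08.
Combined level = 10 log₁₀(6.014e+08) = 87.8 dB.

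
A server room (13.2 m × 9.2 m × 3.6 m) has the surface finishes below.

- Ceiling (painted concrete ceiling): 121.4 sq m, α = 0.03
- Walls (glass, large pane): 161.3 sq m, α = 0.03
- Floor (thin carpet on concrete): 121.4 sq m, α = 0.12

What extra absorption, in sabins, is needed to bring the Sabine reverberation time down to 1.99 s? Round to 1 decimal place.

12.3 sabins

A₁ = Σ Sᵢαᵢ = 121.4·0.03 + 161.3·0.03 + 121.4·0.12 = 23.049 sabins.
Target A₂ = 0.161·437.184/1.99 = 35.370 sabins (V = 437.184 m³).
Shortfall: 35.370 − 23.049 = 12.3 sabins.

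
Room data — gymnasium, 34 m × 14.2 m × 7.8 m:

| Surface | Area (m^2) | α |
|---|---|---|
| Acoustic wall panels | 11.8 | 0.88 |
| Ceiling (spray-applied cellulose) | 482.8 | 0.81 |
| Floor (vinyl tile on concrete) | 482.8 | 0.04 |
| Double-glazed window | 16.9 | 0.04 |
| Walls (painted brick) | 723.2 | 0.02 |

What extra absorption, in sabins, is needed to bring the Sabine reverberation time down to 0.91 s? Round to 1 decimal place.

Equivalent absorption area: A₁ = 11.8×0.88 + 482.8×0.81 + 482.8×0.04 + 16.9×0.04 + 723.2×0.02 = 435.904 m^2.
V = 3765.84 m³. Required absorption A₂ = 0.161 × 3765.84 / 0.91 = 666.264 sabins.
ΔA = A₂ − A₁ = 666.264 − 435.904 = 230.4 sabins.

230.4 sabins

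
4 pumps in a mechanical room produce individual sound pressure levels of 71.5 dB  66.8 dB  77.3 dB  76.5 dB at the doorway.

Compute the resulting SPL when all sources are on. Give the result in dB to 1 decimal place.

Converting to relative power and adding: 10^(71.5/10) + 10^(66.8/10) + 10^(77.3/10) + 10^(76.5/10) = 1.173e+08.
L_total = 10·log₁₀(1.173e+08) = 80.7 dB.

80.7 dB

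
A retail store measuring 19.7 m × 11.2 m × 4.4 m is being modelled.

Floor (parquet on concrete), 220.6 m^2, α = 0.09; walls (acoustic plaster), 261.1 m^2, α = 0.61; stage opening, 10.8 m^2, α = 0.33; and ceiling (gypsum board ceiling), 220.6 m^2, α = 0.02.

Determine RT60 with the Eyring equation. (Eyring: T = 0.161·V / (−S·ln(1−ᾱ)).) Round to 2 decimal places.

S = Σ Sᵢ = 713.1 m^2.
Σ(Sᵢαᵢ) = 220.6×0.09 + 261.1×0.61 + 10.8×0.33 + 220.6×0.02 = 187.101.
ᾱ = 187.101 / 713.1 = 0.2624.
−S·ln(1−ᾱ) = −713.1 × ln(1 − 0.2624) = 217.035.
V = 19.7 × 11.2 × 4.4 = 970.816 m³.
RT60 = 0.161 × 970.816 / 217.035 = 0.72 s.

0.72 s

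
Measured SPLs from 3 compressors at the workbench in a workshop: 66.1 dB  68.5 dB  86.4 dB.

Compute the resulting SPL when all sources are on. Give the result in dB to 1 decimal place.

86.5 dB

Sum in the linear (power) domain: Σ 10^(Lᵢ/10) = 10^(66.1/10) + 10^(68.5/10) + 10^(86.4/10) = 4.477e+08.
L_total = 10·log₁₀(4.477e+08) = 86.5 dB.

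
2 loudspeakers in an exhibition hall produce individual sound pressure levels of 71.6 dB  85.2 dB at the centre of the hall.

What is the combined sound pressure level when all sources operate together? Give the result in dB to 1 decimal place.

Σ 10^(Lᵢ/10) = 3.456e+08.
L_total = 10·log₁₀(3.456e+08) = 85.4 dB.

85.4 dB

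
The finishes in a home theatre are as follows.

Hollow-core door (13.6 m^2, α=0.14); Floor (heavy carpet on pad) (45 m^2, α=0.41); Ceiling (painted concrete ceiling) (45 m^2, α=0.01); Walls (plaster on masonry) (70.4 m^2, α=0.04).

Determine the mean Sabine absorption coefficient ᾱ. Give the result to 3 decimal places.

0.136

Total surface area S = 174.0 m^2.
Weighted sum Σ Sα = 23.620.
ᾱ = A/S = 0.136.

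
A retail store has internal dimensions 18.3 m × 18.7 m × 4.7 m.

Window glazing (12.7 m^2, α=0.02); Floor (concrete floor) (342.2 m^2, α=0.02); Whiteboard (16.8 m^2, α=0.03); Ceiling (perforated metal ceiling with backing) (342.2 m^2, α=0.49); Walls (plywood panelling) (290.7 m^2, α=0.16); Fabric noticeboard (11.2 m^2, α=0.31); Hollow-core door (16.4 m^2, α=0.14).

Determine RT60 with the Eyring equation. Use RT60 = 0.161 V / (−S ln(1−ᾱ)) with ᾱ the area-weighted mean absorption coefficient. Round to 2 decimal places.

S = Σ Sᵢ = 1032.2 m^2.
Σ(Sᵢαᵢ) = 12.7·0.02 + 342.2·0.02 + 16.8·0.03 + 342.2·0.49 + 290.7·0.16 + 11.2·0.31 + 16.4·0.14 = 227.560.
Mean coefficient ᾱ = A/S = 0.2205.
−S·ln(1−ᾱ) = −1032.2 × ln(1 − 0.2205) = 257.124.
V = 18.3 × 18.7 × 4.7 = 1608.387 m³.
T = 0.161·V/[−S·ln(1−ᾱ)] = 0.161·1608.387/257.124 = 1.01 s.

1.01 s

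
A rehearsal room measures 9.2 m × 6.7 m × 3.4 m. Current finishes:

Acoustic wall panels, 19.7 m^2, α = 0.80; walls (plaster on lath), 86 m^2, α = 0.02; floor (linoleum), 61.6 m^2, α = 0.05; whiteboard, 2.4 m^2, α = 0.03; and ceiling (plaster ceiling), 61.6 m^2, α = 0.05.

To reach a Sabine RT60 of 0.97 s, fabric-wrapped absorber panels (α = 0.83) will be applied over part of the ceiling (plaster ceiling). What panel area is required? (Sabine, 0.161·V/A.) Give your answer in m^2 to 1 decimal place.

14.2

Summing Sᵢαᵢ: 15.760 + 1.720 + 3.080 + 0.072 + 3.080 → A₁ = 23.712 sabins.
Required A₂ = 0.161·209.576/0.97 = 34.785 sabins.
Absorption to add: 34.785 − 23.712 = 11.073 sabins.
Each m^2 of panel replacing the ceiling (plaster ceiling) adds (0.83 − 0.05) = 0.78 sabins.
Area = ΔA/Δα = 11.073/0.78 = 14.2 m^2.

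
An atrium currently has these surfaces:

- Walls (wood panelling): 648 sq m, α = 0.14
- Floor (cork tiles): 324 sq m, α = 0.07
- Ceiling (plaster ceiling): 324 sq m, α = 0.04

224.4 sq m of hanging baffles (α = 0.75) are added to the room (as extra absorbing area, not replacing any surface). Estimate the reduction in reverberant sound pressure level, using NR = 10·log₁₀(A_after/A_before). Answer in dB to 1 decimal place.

A_before = Σ Sᵢαᵢ = 648·0.14 + 324·0.07 + 324·0.04 = 126.360 sabins.
Added absorption = 224.4 × 0.75 = 168.300 sabins.
A_after = 126.360 + 168.300 = 294.660 sabins.
Reduction = 10 log₁₀(A_after/A_before) = 10 log₁₀(2.3319) = 3.7 dB.

3.7 dB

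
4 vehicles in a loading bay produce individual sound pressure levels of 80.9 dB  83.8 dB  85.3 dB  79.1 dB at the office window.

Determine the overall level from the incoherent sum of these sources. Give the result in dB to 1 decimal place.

88.9 dB

Σ 10^(Lᵢ/10) = 7.83e+08.
Combined level = 10 log₁₀(7.83e+08) = 88.9 dB.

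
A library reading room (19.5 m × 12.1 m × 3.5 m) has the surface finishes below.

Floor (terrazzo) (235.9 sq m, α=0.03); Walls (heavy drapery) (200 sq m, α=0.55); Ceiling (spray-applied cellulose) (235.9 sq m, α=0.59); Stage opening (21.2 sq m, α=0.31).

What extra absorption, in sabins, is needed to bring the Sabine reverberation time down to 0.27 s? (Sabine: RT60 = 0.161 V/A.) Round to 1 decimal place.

229.6 sabins

Summing Sᵢαᵢ: 7.077 + 110.000 + 139.181 + 6.572 → A₁ = 262.830 sabins.
For T = 0.27 s, need A₂ = 0.161·V/T = 0.161·825.825/0.27 = 492.436 sabins.
ΔA = A₂ − A₁ = 492.436 − 262.830 = 229.6 sabins.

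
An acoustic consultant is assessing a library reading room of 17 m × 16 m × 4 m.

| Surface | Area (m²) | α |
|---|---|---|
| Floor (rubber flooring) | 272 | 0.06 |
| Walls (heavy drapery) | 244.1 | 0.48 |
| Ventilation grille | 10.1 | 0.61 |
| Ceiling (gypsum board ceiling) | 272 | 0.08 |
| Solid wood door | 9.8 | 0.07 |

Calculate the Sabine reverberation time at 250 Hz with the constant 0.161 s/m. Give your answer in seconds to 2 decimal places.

Total absorption A = 272*0.06 + 244.1*0.48 + 10.1*0.61 + 272*0.08 + 9.8*0.07
  = 16.320 + 117.168 + 6.161 + 21.760 + 0.686 = 162.095 m² sabins.
Volume V = 17 × 16 × 4 = 1088 m³.
Sabine: RT60 = 0.161 × 1088 / 162.095 = 1.08 s.

1.08 s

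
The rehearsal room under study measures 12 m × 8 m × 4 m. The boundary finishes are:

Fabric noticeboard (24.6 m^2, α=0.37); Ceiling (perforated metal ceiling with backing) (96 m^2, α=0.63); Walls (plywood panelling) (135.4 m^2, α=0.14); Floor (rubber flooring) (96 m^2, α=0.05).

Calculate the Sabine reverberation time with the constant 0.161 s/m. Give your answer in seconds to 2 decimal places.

0.66 seconds

Total absorption A = 24.6*0.37 + 96*0.63 + 135.4*0.14 + 96*0.05
  = 9.102 + 60.480 + 18.956 + 4.800 = 93.338 m^2 sabins.
Volume V = 12 × 8 × 4 = 384 m³.
RT60 = 0.161 · V / A = 0.161 × 384 / 93.338 = 0.66 s.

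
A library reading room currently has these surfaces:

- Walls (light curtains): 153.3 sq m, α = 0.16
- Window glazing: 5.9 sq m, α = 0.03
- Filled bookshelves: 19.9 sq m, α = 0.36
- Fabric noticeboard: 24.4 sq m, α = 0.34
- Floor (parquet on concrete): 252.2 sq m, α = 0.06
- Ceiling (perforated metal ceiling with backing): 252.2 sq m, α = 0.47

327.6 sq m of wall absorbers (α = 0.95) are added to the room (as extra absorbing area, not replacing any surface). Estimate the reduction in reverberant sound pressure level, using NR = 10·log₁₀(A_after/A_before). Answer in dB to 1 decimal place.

4.5 dB

Equivalent absorption area: A_before = 153.3×0.16 + 5.9×0.03 + 19.9×0.36 + 24.4×0.34 + 252.2×0.06 + 252.2×0.47 = 173.831 sq m.
Added absorption = 327.6 × 0.95 = 311.220 sabins.
New total A_after = 485.051 sabins.
Reduction = 10 log₁₀(A_after/A_before) = 10 log₁₀(2.7904) = 4.5 dB.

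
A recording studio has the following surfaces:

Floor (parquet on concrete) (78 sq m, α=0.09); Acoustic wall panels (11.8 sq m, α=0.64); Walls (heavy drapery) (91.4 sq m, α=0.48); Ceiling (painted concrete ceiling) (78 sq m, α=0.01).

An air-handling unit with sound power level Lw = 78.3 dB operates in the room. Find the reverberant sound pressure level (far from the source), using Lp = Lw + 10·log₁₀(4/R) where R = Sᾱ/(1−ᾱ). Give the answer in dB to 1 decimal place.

Σ(Sᵢαᵢ) = 78·0.09 + 11.8·0.64 + 91.4·0.48 + 78·0.01 = 59.224; total area S = 259.2 sq m.
ᾱ = 59.224/259.2 = 0.2285; R = Sᾱ/(1−ᾱ) = 59.224/(1−0.2285) = 76.765 sq m.
Lp = 78.3 + 10·log₁₀(4/76.765) = 78.3 + (-12.83) = 65.5 dB.

65.5 dB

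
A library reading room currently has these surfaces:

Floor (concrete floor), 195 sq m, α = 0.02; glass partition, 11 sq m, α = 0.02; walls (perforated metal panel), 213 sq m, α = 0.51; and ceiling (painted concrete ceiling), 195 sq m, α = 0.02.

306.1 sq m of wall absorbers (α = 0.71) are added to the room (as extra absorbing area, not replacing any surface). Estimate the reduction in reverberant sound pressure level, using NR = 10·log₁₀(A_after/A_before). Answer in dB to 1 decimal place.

4.6 dB

Equivalent absorption area: A_before = 195·0.02 + 11·0.02 + 213·0.51 + 195·0.02 = 116.650 sq m.
Treatment contributes 306.1·0.71 = 217.331 sabins.
A_after = 116.650 + 217.331 = 333.981 sabins.
Reduction = 10 log₁₀(A_after/A_before) = 10 log₁₀(2.8631) = 4.6 dB.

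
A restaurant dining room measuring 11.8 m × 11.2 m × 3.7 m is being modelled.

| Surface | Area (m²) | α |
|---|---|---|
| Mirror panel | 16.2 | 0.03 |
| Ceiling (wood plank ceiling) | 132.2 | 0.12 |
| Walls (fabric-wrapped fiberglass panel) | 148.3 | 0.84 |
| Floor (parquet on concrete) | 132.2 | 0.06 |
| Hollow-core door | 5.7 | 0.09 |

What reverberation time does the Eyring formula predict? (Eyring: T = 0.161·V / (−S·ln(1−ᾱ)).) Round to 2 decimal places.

0.43 s

S = Σ Sᵢ = 434.6 m².
Absorption A = 16.2·0.03 + 132.2·0.12 + 148.3·0.84 + 132.2·0.06 + 5.7·0.09 = 149.367 sabins.
Mean coefficient ᾱ = A/S = 0.3437.
−S·ln(1−ᾱ) = −434.6 × ln(1 − 0.3437) = 183.026.
V = 11.8 × 11.2 × 3.7 = 488.992 m³.
RT60 = 0.161 × 488.992 / 183.026 = 0.43 s.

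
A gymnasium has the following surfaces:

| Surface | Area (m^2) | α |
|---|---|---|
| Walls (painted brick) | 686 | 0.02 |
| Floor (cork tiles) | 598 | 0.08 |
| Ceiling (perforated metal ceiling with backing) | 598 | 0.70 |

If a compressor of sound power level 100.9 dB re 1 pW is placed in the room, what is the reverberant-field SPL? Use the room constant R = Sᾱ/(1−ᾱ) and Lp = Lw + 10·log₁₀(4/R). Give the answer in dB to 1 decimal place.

A = 480.160 sabins; S = 1882.0 m^2.
ᾱ = 480.160/1882.0 = 0.2551; R = Sᾱ/(1−ᾱ) = 480.160/(1−0.2551) = 644.597 m^2.
Lp = 100.9 + 10·log₁₀(4/644.597) = 100.9 + (-22.07) = 78.8 dB.

78.8 dB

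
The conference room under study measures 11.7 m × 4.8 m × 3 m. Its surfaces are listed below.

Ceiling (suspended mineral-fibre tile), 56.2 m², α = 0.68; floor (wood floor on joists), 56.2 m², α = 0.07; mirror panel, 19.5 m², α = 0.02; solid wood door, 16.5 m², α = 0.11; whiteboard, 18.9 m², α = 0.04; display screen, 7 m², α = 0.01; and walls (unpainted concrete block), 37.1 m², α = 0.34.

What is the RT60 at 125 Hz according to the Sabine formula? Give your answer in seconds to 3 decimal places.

A = Σ Sᵢαᵢ = 56.2×0.68 + 56.2×0.07 + 19.5×0.02 + 16.5×0.11 + 18.9×0.04 + 7×0.01 + 37.1×0.34 = 57.795 sabins.
Room volume: 168.48 m³.
RT60 = 0.161 · V / A = 0.161 × 168.48 / 57.795 = 0.469 s.

0.469 sec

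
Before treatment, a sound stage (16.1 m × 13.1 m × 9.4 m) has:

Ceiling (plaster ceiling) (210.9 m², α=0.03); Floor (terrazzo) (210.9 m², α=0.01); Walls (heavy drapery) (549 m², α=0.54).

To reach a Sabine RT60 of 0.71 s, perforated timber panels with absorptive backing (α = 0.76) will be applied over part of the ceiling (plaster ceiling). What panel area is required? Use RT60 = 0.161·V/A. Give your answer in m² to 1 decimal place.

A₁ = Σ Sᵢαᵢ = 210.9*0.03 + 210.9*0.01 + 549*0.54 = 304.896 sabins.
Required A₂ = 0.161·1982.554/0.71 = 449.565 sabins.
ΔA needed = 449.565 − 304.896 = 144.669 sabins.
Each m² of panel replacing the ceiling (plaster ceiling) adds (0.76 − 0.03) = 0.73 sabins.
Area = ΔA/Δα = 144.669/0.73 = 198.2 m².

198.2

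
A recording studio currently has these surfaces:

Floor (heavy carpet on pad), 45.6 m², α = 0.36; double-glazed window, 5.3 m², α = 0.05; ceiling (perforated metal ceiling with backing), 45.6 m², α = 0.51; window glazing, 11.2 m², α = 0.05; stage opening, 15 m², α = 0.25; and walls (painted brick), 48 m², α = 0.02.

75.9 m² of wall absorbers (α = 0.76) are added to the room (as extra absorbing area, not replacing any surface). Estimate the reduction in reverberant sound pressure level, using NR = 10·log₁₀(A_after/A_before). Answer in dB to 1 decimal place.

A_before = Σ Sᵢαᵢ = 45.6*0.36 + 5.3*0.05 + 45.6*0.51 + 11.2*0.05 + 15*0.25 + 48*0.02 = 45.207 sabins.
Treatment contributes 75.9·0.76 = 57.684 sabins.
New total A_after = 102.891 sabins.
Reduction = 10 log₁₀(A_after/A_before) = 10 log₁₀(2.2760) = 3.6 dB.

3.6 dB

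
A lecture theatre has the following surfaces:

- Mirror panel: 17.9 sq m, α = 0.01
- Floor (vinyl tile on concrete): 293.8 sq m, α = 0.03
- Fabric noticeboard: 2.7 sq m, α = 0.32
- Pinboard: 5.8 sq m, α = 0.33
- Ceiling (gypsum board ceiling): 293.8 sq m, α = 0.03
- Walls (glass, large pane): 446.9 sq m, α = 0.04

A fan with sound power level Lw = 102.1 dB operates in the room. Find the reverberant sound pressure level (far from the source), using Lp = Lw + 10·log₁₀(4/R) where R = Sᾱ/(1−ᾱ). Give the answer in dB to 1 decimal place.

A = 38.461 sabins; S = 1060.9 sq m.
ᾱ = 0.0363, so room constant R = A/(1−ᾱ) = 39.910 sq m.
Lp = Lw + 10 log₁₀(4/R) = 102.1 -9.99 = 92.1 dB.

92.1 dB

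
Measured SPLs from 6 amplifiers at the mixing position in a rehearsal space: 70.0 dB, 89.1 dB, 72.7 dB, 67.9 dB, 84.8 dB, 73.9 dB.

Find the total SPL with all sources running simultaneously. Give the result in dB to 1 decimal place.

Sum in the linear (power) domain: Σ 10^(Lᵢ/10) = 10^(70.0/10) + 10^(89.1/10) + 10^(72.7/10) + 10^(67.9/10) + 10^(84.8/10) + 10^(73.9/10) = 1.174e+09.
Combined level = 10 log₁₀(1.174e+09) = 90.7 dB.

90.7 dB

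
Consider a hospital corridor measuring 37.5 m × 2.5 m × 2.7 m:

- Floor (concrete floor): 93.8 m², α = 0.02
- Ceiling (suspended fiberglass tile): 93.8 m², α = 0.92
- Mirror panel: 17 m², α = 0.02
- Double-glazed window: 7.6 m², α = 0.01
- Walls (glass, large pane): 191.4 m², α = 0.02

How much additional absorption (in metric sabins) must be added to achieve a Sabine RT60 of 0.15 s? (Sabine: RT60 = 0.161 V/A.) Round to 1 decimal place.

Total absorption A₁ = 93.8·0.02 + 93.8·0.92 + 17·0.02 + 7.6·0.01 + 191.4·0.02
  = 1.876 + 86.296 + 0.340 + 0.076 + 3.828 = 92.416 m² sabins.
V = 253.125 m³. Required absorption A₂ = 0.161 × 253.125 / 0.15 = 271.688 sabins.
Shortfall: 271.688 − 92.416 = 179.3 sabins.

179.3 sabins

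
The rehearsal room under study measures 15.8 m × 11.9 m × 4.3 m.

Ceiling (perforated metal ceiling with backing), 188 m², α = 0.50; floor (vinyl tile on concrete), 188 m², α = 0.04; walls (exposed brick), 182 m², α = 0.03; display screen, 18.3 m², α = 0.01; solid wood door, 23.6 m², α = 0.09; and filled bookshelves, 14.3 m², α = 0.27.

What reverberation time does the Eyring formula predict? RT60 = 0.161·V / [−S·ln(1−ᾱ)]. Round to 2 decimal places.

S = Σ Sᵢ = 614.2 m².
Absorption A = 188×0.50 + 188×0.04 + 182×0.03 + 18.3×0.01 + 23.6×0.09 + 14.3×0.27 = 113.148 sabins.
Mean coefficient ᾱ = A/S = 0.1842.
Eyring denominator: −S ln(1−ᾱ) = 125.043.
V = 15.8 × 11.9 × 4.3 = 808.486 m³.
T = 0.161·V/[−S·ln(1−ᾱ)] = 0.161·808.486/125.043 = 1.04 s.

1.04 s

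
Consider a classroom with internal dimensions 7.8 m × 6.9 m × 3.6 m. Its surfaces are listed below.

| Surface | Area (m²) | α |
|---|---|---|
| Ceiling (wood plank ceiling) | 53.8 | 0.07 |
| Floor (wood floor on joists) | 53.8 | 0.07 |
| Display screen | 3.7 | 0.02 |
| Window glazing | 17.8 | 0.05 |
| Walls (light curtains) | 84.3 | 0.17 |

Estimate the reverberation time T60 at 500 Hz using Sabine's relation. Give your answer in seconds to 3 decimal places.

Summing Sᵢαᵢ: 3.766 + 3.766 + 0.074 + 0.890 + 14.331 → A = 22.827 sabins.
Volume V = 7.8 × 6.9 × 3.6 = 193.752 m³.
Sabine: RT60 = 0.161 × 193.752 / 22.827 = 1.367 s.

1.367 sec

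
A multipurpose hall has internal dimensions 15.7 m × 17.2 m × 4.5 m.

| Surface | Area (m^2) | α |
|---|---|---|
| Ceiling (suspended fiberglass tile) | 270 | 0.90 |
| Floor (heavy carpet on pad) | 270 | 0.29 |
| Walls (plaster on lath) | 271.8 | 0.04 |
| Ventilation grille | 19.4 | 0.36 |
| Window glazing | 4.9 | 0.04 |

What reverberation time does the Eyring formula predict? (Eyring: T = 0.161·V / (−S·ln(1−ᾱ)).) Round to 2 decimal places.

0.45 seconds

Total surface area S = 270 + 270 + 271.8 + 19.4 + 4.9 = 836.1 m^2.
Σ(Sᵢαᵢ) = 270×0.90 + 270×0.29 + 271.8×0.04 + 19.4×0.36 + 4.9×0.04 = 339.352.
ᾱ = 339.352 / 836.1 = 0.4059.
Eyring denominator: −S ln(1−ᾱ) = 435.364.
V = 15.7 × 17.2 × 4.5 = 1215.18 m³.
RT60 = 0.161 × 1215.18 / 435.364 = 0.45 s.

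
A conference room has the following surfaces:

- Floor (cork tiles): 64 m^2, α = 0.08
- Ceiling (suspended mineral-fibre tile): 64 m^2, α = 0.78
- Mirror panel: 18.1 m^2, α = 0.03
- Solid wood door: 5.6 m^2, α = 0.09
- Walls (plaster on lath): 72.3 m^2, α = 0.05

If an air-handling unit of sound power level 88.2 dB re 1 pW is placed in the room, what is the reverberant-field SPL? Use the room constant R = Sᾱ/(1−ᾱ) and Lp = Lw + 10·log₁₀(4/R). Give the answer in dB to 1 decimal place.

Σ(Sᵢαᵢ) = 64·0.08 + 64·0.78 + 18.1·0.03 + 5.6·0.09 + 72.3·0.05 = 59.702; total area S = 224.0 m^2.
ᾱ = 0.2665, so room constant R = A/(1−ᾱ) = 81.393 m^2.
Lp = 88.2 + 10·log₁₀(4/81.393) = 88.2 + (-13.09) = 75.1 dB.

75.1 dB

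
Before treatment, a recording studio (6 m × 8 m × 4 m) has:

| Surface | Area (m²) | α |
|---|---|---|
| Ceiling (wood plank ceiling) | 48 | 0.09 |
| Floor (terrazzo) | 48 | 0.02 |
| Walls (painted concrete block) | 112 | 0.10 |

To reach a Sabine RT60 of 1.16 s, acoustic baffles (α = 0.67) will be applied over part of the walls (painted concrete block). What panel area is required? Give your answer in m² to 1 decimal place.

A₁ = Σ Sᵢαᵢ = 48×0.09 + 48×0.02 + 112×0.10 = 16.480 sabins.
Required A₂ = 0.161·192/1.16 = 26.648 sabins.
ΔA needed = 26.648 − 16.480 = 10.168 sabins.
Net gain per m²: Δα = 0.67 − 0.10 = 0.57.
Area = ΔA/Δα = 10.168/0.57 = 17.8 m².

17.8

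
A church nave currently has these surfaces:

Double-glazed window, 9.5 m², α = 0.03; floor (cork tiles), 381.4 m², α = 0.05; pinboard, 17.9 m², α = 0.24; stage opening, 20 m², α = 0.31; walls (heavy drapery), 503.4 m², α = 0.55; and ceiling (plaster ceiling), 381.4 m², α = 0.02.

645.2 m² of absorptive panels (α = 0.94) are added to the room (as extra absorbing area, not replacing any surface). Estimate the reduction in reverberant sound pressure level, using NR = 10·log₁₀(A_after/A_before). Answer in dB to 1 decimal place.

4.7 dB

Summing Sᵢαᵢ: 0.285 + 19.070 + 4.296 + 6.200 + 276.870 + 7.628 → A_before = 314.349 sabins.
Treatment contributes 645.2·0.94 = 606.488 sabins.
New total A_after = 920.837 sabins.
NR = 10·log₁₀(920.837/314.349) = 4.7 dB.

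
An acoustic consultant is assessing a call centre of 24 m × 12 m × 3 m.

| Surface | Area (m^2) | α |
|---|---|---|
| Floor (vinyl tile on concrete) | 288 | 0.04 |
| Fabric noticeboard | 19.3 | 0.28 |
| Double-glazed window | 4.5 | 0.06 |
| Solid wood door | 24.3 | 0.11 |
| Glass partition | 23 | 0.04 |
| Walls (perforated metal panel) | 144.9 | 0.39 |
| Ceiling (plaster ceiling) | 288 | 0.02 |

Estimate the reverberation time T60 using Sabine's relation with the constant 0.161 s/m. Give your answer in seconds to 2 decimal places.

1.67 s

Summing Sᵢαᵢ: 11.520 + 5.404 + 0.270 + 2.673 + 0.920 + 56.511 + 5.760 → A = 83.058 sabins.
Room volume: 864 m³.
RT60 = 0.161 · V / A = 0.161 × 864 / 83.058 = 1.67 s.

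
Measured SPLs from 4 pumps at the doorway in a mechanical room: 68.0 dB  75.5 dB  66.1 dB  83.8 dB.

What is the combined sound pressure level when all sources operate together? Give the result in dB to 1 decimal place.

Sum in the linear (power) domain: Σ 10^(Lᵢ/10) = 10^(68.0/10) + 10^(75.5/10) + 10^(66.1/10) + 10^(83.8/10) = 2.857e+08.
Combined level = 10 log₁₀(2.857e+08) = 84.6 dB.

84.6 dB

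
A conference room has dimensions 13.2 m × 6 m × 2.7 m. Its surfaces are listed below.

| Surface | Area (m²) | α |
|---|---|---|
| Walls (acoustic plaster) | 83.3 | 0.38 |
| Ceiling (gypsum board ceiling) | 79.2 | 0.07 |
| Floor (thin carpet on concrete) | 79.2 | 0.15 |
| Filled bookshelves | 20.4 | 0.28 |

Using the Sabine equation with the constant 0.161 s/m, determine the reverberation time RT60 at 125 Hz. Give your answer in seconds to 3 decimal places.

Equivalent absorption area: A = 83.3·0.38 + 79.2·0.07 + 79.2·0.15 + 20.4·0.28 = 54.790 m².
V = 13.2·6·2.7 = 213.84 m³.
RT60 = 0.161 · V / A = 0.161 × 213.84 / 54.790 = 0.628 s.

0.628 seconds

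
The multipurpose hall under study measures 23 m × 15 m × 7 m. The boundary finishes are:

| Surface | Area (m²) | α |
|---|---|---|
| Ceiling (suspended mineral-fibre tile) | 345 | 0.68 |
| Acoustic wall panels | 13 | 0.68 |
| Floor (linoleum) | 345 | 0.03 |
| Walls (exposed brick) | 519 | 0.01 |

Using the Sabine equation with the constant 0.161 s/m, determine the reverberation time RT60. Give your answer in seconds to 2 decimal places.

1.50 sec

A = Σ Sᵢαᵢ = 345×0.68 + 13×0.68 + 345×0.03 + 519×0.01 = 258.980 sabins.
V = 23·15·7 = 2415 m³.
Sabine: RT60 = 0.161 × 2415 / 258.980 = 1.50 s.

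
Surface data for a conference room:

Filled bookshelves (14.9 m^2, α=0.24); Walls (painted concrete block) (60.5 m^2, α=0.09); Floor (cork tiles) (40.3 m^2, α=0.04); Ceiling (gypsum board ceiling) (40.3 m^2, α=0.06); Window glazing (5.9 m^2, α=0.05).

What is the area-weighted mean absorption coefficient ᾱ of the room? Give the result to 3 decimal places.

S = Σ Sᵢ = 14.9 + 60.5 + 40.3 + 40.3 + 5.9 = 161.9 m^2.
A = 14.9·0.24 + 60.5·0.09 + 40.3·0.04 + 40.3·0.06 + 5.9·0.05 = 13.346 sabins.
ᾱ = A/S = 0.082.

0.082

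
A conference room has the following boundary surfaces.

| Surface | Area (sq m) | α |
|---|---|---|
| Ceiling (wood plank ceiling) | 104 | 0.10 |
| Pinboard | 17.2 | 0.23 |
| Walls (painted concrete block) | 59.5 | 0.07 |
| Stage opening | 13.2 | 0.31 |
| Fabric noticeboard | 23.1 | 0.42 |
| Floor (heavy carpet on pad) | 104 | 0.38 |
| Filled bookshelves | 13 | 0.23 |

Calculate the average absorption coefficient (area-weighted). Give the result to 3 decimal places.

0.224

S = Σ Sᵢ = 104 + 17.2 + 59.5 + 13.2 + 23.1 + 104 + 13 = 334.0 sq m.
Σ(Sᵢαᵢ) = 104·0.10 + 17.2·0.23 + 59.5·0.07 + 13.2·0.31 + 23.1·0.42 + 104·0.38 + 13·0.23 = 74.825.
ᾱ = A/S = 0.224.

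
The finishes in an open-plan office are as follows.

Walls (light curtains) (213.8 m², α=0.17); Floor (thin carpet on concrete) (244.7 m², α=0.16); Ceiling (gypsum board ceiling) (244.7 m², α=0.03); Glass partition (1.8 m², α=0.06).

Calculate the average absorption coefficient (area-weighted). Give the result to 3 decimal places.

Total surface area S = 705.0 m².
Σ(Sᵢαᵢ) = 213.8×0.17 + 244.7×0.16 + 244.7×0.03 + 1.8×0.06 = 82.947.
ᾱ = 82.947 / 705.0 = 0.118.

0.118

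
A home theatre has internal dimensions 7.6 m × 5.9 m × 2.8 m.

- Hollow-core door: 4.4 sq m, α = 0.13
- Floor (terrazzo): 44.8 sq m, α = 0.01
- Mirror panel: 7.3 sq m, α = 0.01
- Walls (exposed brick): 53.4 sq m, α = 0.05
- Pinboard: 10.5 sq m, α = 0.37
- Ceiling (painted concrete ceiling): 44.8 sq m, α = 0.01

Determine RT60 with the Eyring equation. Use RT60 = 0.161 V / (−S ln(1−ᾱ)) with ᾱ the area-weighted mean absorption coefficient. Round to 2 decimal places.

2.44 seconds

Total surface area S = 4.4 + 44.8 + 7.3 + 53.4 + 10.5 + 44.8 = 165.2 sq m.
Σ(Sᵢαᵢ) = 4.4×0.13 + 44.8×0.01 + 7.3×0.01 + 53.4×0.05 + 10.5×0.37 + 44.8×0.01 = 8.096.
Mean coefficient ᾱ = A/S = 0.0490.
Eyring denominator: −S ln(1−ᾱ) = 8.300.
V = 7.6 × 5.9 × 2.8 = 125.552 m³.
T = 0.161·V/[−S·ln(1−ᾱ)] = 0.161·125.552/8.300 = 2.44 s.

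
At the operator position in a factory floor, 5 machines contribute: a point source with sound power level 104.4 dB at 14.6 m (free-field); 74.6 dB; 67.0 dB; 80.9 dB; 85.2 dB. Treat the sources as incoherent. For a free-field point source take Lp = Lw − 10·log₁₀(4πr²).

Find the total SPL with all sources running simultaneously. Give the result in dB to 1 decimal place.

87.0 dB

Source at 14.6 m: Lp = 104.4 − 10·log₁₀(4π·14.6²) = 104.4 − 10·log₁₀(2678.648) = 70.1 dB.
Sum in the linear (power) domain: Σ 10^(Lᵢ/10) = 10^(70.1/10) + 10^(74.6/10) + 10^(67.0/10) + 10^(80.9/10) + 10^(85.2/10) = 4.982e+08.
L_total = 10·log₁₀(4.982e+08) = 87.0 dB.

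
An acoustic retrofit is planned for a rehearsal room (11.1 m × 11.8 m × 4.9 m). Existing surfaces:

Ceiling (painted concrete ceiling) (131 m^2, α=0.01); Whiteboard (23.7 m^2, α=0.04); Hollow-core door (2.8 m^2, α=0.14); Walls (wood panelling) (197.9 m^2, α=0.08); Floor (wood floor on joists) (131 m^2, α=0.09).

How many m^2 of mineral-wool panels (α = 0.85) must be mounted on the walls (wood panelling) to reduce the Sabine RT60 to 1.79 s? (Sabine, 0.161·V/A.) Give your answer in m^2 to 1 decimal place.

Equivalent absorption area: A₁ = 131*0.01 + 23.7*0.04 + 2.8*0.14 + 197.9*0.08 + 131*0.09 = 30.272 m^2.
V = 641.802 m³. Target absorption A₂ = 0.161 × 641.802 / 1.79 = 57.726 sabins.
Absorption to add: 57.726 − 30.272 = 27.454 sabins.
Net gain per m^2: Δα = 0.85 − 0.08 = 0.77.
Panel area = 27.454 / 0.77 = 35.7 m^2.

35.7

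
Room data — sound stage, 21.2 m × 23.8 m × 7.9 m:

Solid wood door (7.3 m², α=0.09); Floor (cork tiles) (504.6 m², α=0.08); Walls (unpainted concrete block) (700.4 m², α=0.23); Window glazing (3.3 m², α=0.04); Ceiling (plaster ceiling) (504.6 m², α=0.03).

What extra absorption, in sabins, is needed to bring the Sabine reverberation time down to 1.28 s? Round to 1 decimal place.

Equivalent absorption area: A₁ = 7.3·0.09 + 504.6·0.08 + 700.4·0.23 + 3.3·0.04 + 504.6·0.03 = 217.387 m².
Target A₂ = 0.161·3986.024/1.28 = 501.367 sabins (V = 3986.024 m³).
Additional absorption ΔA = 501.367 − 217.387 = 284.0 sabins.

284.0 sabins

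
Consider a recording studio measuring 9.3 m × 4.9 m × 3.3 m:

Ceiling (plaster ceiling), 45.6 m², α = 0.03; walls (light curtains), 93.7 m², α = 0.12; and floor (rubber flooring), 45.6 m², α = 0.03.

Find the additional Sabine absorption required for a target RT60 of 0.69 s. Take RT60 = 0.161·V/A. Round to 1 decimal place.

Equivalent absorption area: A₁ = 45.6*0.03 + 93.7*0.12 + 45.6*0.03 = 13.980 m².
For T = 0.69 s, need A₂ = 0.161·V/T = 0.161·150.381/0.69 = 35.089 sabins.
Additional absorption ΔA = 35.089 − 13.980 = 21.1 sabins.

21.1 sabins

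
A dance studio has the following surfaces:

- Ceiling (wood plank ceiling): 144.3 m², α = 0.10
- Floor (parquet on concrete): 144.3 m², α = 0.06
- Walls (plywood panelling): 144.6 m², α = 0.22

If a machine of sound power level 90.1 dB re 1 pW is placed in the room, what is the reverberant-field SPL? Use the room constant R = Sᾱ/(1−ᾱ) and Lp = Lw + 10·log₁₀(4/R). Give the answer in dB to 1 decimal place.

78.1 dB

Σ(Sᵢαᵢ) = 144.3·0.10 + 144.3·0.06 + 144.6·0.22 = 54.900; total area S = 433.2 m².
ᾱ = 54.900/433.2 = 0.1267; R = Sᾱ/(1−ᾱ) = 54.900/(1−0.1267) = 62.865 m².
Lp = 90.1 + 10·log₁₀(4/62.865) = 90.1 + (-11.96) = 78.1 dB.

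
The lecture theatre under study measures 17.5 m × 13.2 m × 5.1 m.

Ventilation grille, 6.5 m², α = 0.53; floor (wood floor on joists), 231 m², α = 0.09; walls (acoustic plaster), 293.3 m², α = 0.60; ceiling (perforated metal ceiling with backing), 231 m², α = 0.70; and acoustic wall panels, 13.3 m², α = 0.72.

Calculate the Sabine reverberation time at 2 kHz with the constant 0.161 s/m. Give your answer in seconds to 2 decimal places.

0.51 s

A = Σ Sᵢαᵢ = 6.5×0.53 + 231×0.09 + 293.3×0.60 + 231×0.70 + 13.3×0.72 = 371.491 sabins.
V = 17.5·13.2·5.1 = 1178.1 m³.
Sabine: RT60 = 0.161 × 1178.1 / 371.491 = 0.51 s.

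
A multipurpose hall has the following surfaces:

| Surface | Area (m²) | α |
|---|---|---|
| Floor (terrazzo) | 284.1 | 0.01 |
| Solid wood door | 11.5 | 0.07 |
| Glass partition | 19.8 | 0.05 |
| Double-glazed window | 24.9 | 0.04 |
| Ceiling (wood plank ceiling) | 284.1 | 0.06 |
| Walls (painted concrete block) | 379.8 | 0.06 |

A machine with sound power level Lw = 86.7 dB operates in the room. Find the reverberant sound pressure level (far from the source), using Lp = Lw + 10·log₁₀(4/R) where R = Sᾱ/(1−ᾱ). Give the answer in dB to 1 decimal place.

Σ(Sᵢαᵢ) = 284.1×0.01 + 11.5×0.07 + 19.8×0.05 + 24.9×0.04 + 284.1×0.06 + 379.8×0.06 = 45.466; total area S = 1004.2 m².
ᾱ = 45.466/1004.2 = 0.0453; R = Sᾱ/(1−ᾱ) = 45.466/(1−0.0453) = 47.623 m².
Lp = Lw + 10 log₁₀(4/R) = 86.7 -10.76 = 75.9 dB.

75.9 dB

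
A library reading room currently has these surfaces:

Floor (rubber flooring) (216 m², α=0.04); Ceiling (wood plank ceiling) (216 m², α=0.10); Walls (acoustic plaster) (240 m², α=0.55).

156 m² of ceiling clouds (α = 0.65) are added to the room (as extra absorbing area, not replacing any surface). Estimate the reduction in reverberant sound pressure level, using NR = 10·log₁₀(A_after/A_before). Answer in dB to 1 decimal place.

Equivalent absorption area: A_before = 216·0.04 + 216·0.10 + 240·0.55 = 162.240 m².
Treatment contributes 156·0.65 = 101.400 sabins.
A_after = 162.240 + 101.400 = 263.640 sabins.
NR = 10·log₁₀(263.640/162.240) = 2.1 dB.

2.1 dB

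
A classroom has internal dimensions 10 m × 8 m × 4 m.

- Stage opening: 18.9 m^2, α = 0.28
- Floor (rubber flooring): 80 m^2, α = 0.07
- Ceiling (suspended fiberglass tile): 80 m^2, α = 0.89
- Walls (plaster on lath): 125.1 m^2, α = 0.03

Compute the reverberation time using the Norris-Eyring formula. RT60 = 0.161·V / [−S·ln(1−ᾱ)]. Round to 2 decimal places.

S = Σ Sᵢ = 304.0 m^2.
Absorption A = 18.9×0.28 + 80×0.07 + 80×0.89 + 125.1×0.03 = 85.845 sabins.
ᾱ = 85.845 / 304.0 = 0.2824.
Eyring denominator: −S ln(1−ᾱ) = 100.880.
V = 10 × 8 × 4 = 320 m³.
T = 0.161·V/[−S·ln(1−ᾱ)] = 0.161·320/100.880 = 0.51 s.

0.51 sec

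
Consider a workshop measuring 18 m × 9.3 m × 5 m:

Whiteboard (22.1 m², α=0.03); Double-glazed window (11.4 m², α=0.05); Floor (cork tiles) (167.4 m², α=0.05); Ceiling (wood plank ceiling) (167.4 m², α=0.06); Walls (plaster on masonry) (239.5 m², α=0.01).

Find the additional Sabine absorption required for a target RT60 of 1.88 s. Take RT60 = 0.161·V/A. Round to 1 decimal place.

49.6 sabins

Equivalent absorption area: A₁ = 22.1*0.03 + 11.4*0.05 + 167.4*0.05 + 167.4*0.06 + 239.5*0.01 = 22.042 m².
Target A₂ = 0.161·837/1.88 = 71.679 sabins (V = 837 m³).
Additional absorption ΔA = 71.679 − 22.042 = 49.6 sabins.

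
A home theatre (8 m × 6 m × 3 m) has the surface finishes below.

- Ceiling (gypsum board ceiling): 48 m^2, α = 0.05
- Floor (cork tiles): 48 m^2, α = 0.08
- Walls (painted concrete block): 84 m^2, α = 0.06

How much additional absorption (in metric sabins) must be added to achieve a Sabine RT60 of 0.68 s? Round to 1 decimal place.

Summing Sᵢαᵢ: 2.400 + 3.840 + 5.040 → A₁ = 11.280 sabins.
Target A₂ = 0.161·144/0.68 = 34.094 sabins (V = 144 m³).
Shortfall: 34.094 − 11.280 = 22.8 sabins.

22.8 sabins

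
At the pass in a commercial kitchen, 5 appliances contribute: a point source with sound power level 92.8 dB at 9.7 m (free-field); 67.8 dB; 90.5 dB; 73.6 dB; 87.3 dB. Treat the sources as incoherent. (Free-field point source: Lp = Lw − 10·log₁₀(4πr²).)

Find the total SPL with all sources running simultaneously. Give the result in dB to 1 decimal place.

Source at 9.7 m: Lp = 92.8 − 10·log₁₀(4π·9.7²) = 92.8 − 10·log₁₀(1182.370) = 62.1 dB.
Converting to relative power and adding: 10^(62.1/10) + 10^(67.8/10) + 10^(90.5/10) + 10^(73.6/10) + 10^(87.3/10) = 1.69e+09.
L_total = 10·log₁₀(1.69e+09) = 92.3 dB.

92.3 dB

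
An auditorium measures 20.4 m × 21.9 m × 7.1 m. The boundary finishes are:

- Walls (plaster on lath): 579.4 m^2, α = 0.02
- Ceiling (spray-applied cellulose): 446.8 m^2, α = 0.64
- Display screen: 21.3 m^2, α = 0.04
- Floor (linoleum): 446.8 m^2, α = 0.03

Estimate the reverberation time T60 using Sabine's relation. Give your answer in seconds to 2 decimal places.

Summing Sᵢαᵢ: 11.588 + 285.952 + 0.852 + 13.404 → A = 311.796 sabins.
V = 20.4·21.9·7.1 = 3171.996 m³.
RT60 = 0.161 · V / A = 0.161 × 3171.996 / 311.796 = 1.64 s.

1.64 s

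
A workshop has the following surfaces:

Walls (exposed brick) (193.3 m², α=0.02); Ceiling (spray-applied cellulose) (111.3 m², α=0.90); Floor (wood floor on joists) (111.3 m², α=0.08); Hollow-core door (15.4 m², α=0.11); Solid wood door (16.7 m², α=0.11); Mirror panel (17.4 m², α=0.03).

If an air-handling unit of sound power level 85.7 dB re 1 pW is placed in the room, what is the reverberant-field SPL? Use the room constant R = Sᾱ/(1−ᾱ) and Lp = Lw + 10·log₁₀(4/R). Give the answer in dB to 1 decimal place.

Σ(Sᵢαᵢ) = 193.3·0.02 + 111.3·0.90 + 111.3·0.08 + 15.4·0.11 + 16.7·0.11 + 17.4·0.03 = 116.993; total area S = 465.4 m².
ᾱ = 0.2514, so room constant R = A/(1−ᾱ) = 156.282 m².
Lp = 85.7 + 10·log₁₀(4/156.282) = 85.7 + (-15.92) = 69.8 dB.

69.8 dB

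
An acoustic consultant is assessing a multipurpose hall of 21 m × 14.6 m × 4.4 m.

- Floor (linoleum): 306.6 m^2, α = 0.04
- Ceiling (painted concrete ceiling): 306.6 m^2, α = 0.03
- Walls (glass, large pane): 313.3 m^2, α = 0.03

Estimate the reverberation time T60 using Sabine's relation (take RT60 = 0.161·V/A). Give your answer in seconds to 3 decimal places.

A = Σ Sᵢαᵢ = 306.6×0.04 + 306.6×0.03 + 313.3×0.03 = 30.861 sabins.
Room volume: 1349.04 m³.
Sabine: RT60 = 0.161 × 1349.04 / 30.861 = 7.038 s.

7.038 s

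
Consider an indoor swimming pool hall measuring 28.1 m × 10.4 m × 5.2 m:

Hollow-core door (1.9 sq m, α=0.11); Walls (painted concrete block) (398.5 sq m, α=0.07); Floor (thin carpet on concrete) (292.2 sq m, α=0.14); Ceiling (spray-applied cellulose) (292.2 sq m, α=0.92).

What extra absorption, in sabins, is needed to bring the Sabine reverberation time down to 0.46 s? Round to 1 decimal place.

194.0 sabins

Equivalent absorption area: A₁ = 1.9·0.11 + 398.5·0.07 + 292.2·0.14 + 292.2·0.92 = 337.836 sq m.
For T = 0.46 s, need A₂ = 0.161·V/T = 0.161·1519.648/0.46 = 531.877 sabins.
ΔA = A₂ − A₁ = 531.877 − 337.836 = 194.0 sabins.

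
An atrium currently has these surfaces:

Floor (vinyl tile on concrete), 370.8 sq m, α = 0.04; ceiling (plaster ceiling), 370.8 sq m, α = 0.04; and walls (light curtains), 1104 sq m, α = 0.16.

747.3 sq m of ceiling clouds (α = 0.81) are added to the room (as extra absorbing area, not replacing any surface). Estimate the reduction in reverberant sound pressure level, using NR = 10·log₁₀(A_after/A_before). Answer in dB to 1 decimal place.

5.9 dB

Summing Sᵢαᵢ: 14.832 + 14.832 + 176.640 → A_before = 206.304 sabins.
Treatment contributes 747.3·0.81 = 605.313 sabins.
New total A_after = 811.617 sabins.
Reduction = 10 log₁₀(A_after/A_before) = 10 log₁₀(3.9341) = 5.9 dB.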